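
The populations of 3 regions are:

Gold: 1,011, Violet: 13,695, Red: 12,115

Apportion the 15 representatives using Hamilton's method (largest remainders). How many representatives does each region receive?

Gold: 0, Violet: 8, Red: 7

Standard divisor: 26821 ÷ 15 ≈ 1788.067.
Standard quotas: Gold 0.5654, Violet 7.6591, Red 6.7755.
Lower quotas: Gold 0, Violet 7, Red 6 (sum 13, leaving 2 seats).
Remainders in descending order: Red 0.7755, Violet 0.6591, Gold 0.5654.
Largest remainders: Red, Violet receive the extra seats.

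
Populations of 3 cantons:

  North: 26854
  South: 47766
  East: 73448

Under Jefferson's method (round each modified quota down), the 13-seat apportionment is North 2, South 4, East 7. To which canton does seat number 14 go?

South

Priority for the next seat is population ÷ (current seats + 1).
Priorities: North 8951.333, South 9553.200, East 9181.000.
Highest priority: South.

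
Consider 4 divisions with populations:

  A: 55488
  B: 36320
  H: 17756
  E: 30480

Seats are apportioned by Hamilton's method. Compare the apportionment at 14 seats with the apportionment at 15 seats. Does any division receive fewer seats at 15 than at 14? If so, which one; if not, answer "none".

none

At 14 seats: A 5, B 4, H 2, E 3.
At 15 seats: A 6, B 4, H 2, E 3.
No division's allocation decreased.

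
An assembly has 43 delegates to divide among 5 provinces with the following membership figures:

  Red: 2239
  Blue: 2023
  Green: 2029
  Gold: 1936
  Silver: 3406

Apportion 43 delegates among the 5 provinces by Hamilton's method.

Total 11633; standard divisor 11633/43 ≈ 270.535.
Standard quotas: Red 8.276, Blue 7.478, Green 7.500, Gold 7.156, Silver 12.590.
Lower quotas: Red 8, Blue 7, Green 7, Gold 7, Silver 12 (sum 41, leaving 2 seats).
Remainders in descending order: Silver 0.590, Green 0.500, Blue 0.478, Red 0.276, Gold 0.156.
Largest remainders: Silver, Green receive the extra seats.

Red 8, Blue 7, Green 8, Gold 7, Silver 13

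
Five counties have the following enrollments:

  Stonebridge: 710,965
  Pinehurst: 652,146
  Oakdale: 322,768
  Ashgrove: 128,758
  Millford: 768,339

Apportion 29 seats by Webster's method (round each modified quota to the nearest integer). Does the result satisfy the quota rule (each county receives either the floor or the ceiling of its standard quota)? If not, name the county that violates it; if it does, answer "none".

Standard quotas: Stonebridge 7.982, Pinehurst 7.322, Oakdale 3.624, Ashgrove 1.446, Millford 8.626.
Webster allocation: Stonebridge 8, Pinehurst 7, Oakdale 4, Ashgrove 1, Millford 9.
Every allocation lies between the lower and upper quota.

none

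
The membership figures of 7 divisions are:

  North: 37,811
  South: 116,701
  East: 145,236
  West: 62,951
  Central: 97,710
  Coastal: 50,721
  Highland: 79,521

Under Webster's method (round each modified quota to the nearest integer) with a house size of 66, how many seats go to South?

13

Standard divisor 590651/66 ≈ 8949.258; standard quotas: North 4.225, South 13.040, East 16.229, West 7.034, Central 10.918, Coastal 5.668, Highland 8.886.
Rounding to the nearest integer gives North 4, South 13, East 16, West 7, Central 11, Coastal 6, Highland 9 — total 66, matching the house size, so no adjustment is needed.
South receives 13.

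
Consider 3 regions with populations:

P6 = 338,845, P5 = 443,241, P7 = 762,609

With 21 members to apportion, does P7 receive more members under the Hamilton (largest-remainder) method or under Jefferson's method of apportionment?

Hamilton: P6 5, P5 6, P7 10.
Jefferson: P6 4, P5 6, P7 11.
P7 gets 10 under Hamilton and 11 under Jefferson.

Jefferson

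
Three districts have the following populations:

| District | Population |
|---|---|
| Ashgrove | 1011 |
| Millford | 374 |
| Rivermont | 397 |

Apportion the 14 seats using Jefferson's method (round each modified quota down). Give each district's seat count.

Ashgrove=8; Millford=3; Rivermont=3

Standard divisor 1782/14 ≈ 127.286; standard quotas: Ashgrove 7.943, Millford 2.938, Rivermont 3.119.
Rounding down gives 7, 2, 3 = 12 seats, so the divisor must be adjusted.
With modified divisor 120: modified quotas Ashgrove 8.425, Millford 3.117, Rivermont 3.308.
Rounding down: Ashgrove 8, Millford 3, Rivermont 3 (total 14).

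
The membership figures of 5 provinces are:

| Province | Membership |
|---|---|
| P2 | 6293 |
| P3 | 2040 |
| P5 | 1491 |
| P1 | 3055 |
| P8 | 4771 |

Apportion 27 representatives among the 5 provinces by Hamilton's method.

The standard divisor is 17650/27 ≈ 653.704.
Standard quotas: P2 9.6267, P3 3.1207, P5 2.2808, P1 4.6734, P8 7.2984.
Lower quotas: P2 9, P3 3, P5 2, P1 4, P8 7 (sum 25, leaving 2 seats).
Remainders in descending order: P1 0.6734, P2 0.6267, P8 0.2984, P5 0.2808, P3 0.1207.
The surplus seats go to P1, P2.

P2: 10, P3: 3, P5: 2, P1: 5, P8: 7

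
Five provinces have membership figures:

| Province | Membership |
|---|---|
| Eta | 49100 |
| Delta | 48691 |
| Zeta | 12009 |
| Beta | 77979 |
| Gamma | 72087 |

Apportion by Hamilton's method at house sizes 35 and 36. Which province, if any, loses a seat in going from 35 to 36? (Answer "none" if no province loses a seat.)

Zeta

At 35 seats: Eta 7, Delta 6, Zeta 2, Beta 10, Gamma 10.
At 36 seats: Eta 7, Delta 7, Zeta 1, Beta 11, Gamma 10.
Zeta drops from 2 to 1.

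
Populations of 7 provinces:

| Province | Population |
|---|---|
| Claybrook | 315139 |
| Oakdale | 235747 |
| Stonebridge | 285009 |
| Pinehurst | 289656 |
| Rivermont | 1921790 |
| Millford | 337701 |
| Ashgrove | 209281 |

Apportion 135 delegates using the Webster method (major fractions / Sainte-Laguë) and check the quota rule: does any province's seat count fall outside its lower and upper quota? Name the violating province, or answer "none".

Standard quotas: Claybrook 11.836, Oakdale 8.854, Stonebridge 10.705, Pinehurst 10.879, Rivermont 72.181, Millford 12.684, Ashgrove 7.860.
Webster allocation: Claybrook 12, Oakdale 9, Stonebridge 11, Pinehurst 11, Rivermont 71, Millford 13, Ashgrove 8.
Rivermont has quota 72.181 (lower 72, upper 73) but receives 71 — outside the quota interval.

Rivermont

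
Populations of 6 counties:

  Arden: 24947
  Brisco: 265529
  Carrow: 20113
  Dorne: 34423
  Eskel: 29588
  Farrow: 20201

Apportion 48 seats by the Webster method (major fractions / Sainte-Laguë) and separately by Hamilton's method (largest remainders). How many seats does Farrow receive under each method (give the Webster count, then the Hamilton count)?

2 and 3

Webster: Arden 3, Brisco 33, Carrow 2, Dorne 4, Eskel 4, Farrow 2.
Hamilton: Arden 3, Brisco 32, Carrow 2, Dorne 4, Eskel 4, Farrow 3.
Farrow gets 2 under Webster and 3 under Hamilton.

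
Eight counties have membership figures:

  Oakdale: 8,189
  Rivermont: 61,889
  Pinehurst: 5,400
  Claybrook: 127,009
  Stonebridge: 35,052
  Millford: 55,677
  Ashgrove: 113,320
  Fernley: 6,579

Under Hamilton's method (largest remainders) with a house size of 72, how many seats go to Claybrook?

Total 413115; standard divisor 413115/72 ≈ 5737.708.
Standard quotas: Oakdale 1.4272, Rivermont 10.7864, Pinehurst 0.9411, Claybrook 22.1358, Stonebridge 6.1091, Millford 9.7037, Ashgrove 19.7500, Fernley 1.1466.
Lower quotas: Oakdale 1, Rivermont 10, Pinehurst 0, Claybrook 22, Stonebridge 6, Millford 9, Ashgrove 19, Fernley 1 (sum 68, leaving 4 seats).
Remainders in descending order: Pinehurst 0.9411, Rivermont 0.7864, Ashgrove 0.7500, Millford 0.7037, Oakdale 0.4272, Fernley 0.1466, Claybrook 0.1358, Stonebridge 0.1091.
Largest remainders: Pinehurst, Rivermont, Ashgrove, Millford receive the extra seats.
Claybrook receives 22.

22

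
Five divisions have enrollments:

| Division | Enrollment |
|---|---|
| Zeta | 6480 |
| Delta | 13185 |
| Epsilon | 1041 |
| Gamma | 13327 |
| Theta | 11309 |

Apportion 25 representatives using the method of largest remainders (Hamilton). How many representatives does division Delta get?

7

Total 45342; standard divisor 45342/25 ≈ 1813.68.
Standard quotas: Zeta 3.5728, Delta 7.2697, Epsilon 0.5740, Gamma 7.3480, Theta 6.2354.
Lower quotas: Zeta 3, Delta 7, Epsilon 0, Gamma 7, Theta 6 (sum 23, leaving 2 seats).
Remainders in descending order: Epsilon 0.5740, Zeta 0.5728, Gamma 0.3480, Delta 0.2697, Theta 0.2354.
Largest remainders: Epsilon, Zeta receive the extra seats.
Delta receives 7.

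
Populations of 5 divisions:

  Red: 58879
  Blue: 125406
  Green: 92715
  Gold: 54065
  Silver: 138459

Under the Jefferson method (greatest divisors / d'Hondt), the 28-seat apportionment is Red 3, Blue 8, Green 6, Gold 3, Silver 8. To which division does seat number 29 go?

Silver

Priority for the next seat is population ÷ (current seats + 1).
Priorities: Red 14719.750, Blue 13934.000, Green 13245.000, Gold 13516.250, Silver 15384.333.
Highest priority: Silver.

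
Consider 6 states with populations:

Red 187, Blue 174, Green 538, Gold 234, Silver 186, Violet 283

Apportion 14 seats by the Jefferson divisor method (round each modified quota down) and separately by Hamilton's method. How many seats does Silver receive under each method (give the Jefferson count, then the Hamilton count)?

1 and 2

Jefferson: Red 2, Blue 1, Green 5, Gold 2, Silver 1, Violet 3.
Hamilton: Red 2, Blue 1, Green 5, Gold 2, Silver 2, Violet 2.
Silver gets 1 under Jefferson and 2 under Hamilton.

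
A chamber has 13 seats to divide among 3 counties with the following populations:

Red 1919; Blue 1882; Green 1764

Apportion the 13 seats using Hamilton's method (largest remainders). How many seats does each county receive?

The standard divisor is 5565/13 ≈ 428.077.
Standard quotas: Red 4.483, Blue 4.396, Green 4.121.
Lower quotas: Red 4, Blue 4, Green 4 (sum 12, leaving 1 seat).
Remainders in descending order: Red 0.483, Blue 0.396, Green 0.121.
The surplus seat goes to Red.

Red 5; Blue 4; Green 4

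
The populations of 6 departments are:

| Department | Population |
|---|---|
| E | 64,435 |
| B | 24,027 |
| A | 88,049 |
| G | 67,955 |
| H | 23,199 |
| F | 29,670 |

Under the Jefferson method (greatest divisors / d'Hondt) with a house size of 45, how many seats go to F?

4

Standard divisor 297335/45 ≈ 6607.444; standard quotas: E 9.752, B 3.636, A 13.326, G 10.285, H 3.511, F 4.490.
Rounding down gives 9, 3, 13, 10, 3, 4 = 42 seats, so the divisor must be adjusted.
With modified divisor 6100: modified quotas E 10.563, B 3.939, A 14.434, G 11.140, H 3.803, F 4.864.
Rounding down: E 10, B 3, A 14, G 11, H 3, F 4 (total 45).
F receives 4.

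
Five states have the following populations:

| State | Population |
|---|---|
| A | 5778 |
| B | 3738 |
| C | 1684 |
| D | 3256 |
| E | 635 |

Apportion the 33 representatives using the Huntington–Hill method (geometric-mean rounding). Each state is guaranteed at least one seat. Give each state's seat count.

A 13, B 8, C 4, D 7, E 1

With divisor 456: modified quotas A 12.671, B 8.197, C 3.693, D 7.140, E 1.393.
Geometric-mean thresholds: A √(12·13)=12.490, B √(8·9)=8.485, C √(3·4)=3.464, D √(7·8)=7.483, E √(1·2)=1.414.
Each quota rounded against its threshold gives A 13, B 8, C 4, D 7, E 1 (total 33).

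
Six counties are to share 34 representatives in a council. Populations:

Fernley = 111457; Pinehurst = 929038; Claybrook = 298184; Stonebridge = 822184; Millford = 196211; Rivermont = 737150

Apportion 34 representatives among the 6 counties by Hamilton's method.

Fernley=1; Pinehurst=10; Claybrook=4; Stonebridge=9; Millford=2; Rivermont=8

Total 3094224; standard divisor 3094224/34 ≈ 91006.588.
Standard quotas: Fernley 1.2247, Pinehurst 10.2085, Claybrook 3.2765, Stonebridge 9.0343, Millford 2.1560, Rivermont 8.1000.
Lower quotas: Fernley 1, Pinehurst 10, Claybrook 3, Stonebridge 9, Millford 2, Rivermont 8 (sum 33, leaving 1 seat).
Remainders in descending order: Claybrook 0.2765, Fernley 0.2247, Pinehurst 0.2085, Millford 0.1560, Rivermont 0.1000, Stonebridge 0.0343.
The surplus seat goes to Claybrook.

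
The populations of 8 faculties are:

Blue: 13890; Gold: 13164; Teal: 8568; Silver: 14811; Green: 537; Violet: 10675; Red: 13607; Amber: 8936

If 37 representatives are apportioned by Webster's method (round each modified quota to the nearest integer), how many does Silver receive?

6

Standard divisor 84188/37 ≈ 2275.351; standard quotas: Blue 6.105, Gold 5.785, Teal 3.766, Silver 6.509, Green 0.236, Violet 4.692, Red 5.980, Amber 3.927.
Rounding to the nearest integer gives 6, 6, 4, 7, 0, 5, 6, 4 = 38 seats, so the divisor must be adjusted.
With modified divisor 2300: modified quotas Blue 6.039, Gold 5.723, Teal 3.725, Silver 6.440, Green 0.233, Violet 4.641, Red 5.916, Amber 3.885.
Rounding to the nearest integer: Blue 6, Gold 6, Teal 4, Silver 6, Green 0, Violet 5, Red 6, Amber 4 (total 37).
Silver receives 6.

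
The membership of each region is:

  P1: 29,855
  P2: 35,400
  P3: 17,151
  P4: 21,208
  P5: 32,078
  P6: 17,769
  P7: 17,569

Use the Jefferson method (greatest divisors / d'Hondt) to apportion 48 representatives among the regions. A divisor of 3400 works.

With modified divisor 3400: modified quotas P1 8.781, P2 10.412, P3 5.044, P4 6.238, P5 9.435, P6 5.226, P7 5.167.
Rounding down: P1 8, P2 10, P3 5, P4 6, P5 9, P6 5, P7 5 (total 48).

P1 8; P2 10; P3 5; P4 6; P5 9; P6 5; P7 5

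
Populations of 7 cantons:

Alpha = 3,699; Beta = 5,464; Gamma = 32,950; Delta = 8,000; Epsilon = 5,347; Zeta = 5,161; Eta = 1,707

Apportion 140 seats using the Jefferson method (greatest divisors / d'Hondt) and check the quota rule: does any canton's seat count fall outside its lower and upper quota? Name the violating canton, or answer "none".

Standard quotas: Alpha 8.309, Beta 12.273, Gamma 74.012, Delta 17.969, Epsilon 12.010, Zeta 11.593, Eta 3.834.
Jefferson allocation: Alpha 8, Beta 12, Gamma 76, Delta 18, Epsilon 12, Zeta 11, Eta 3.
Gamma has quota 74.012 (lower 74, upper 75) but receives 76 — outside the quota interval.

Gamma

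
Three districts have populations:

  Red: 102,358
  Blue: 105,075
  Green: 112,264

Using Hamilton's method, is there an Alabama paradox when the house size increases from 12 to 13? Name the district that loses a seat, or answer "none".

At 12 seats: Red 4, Blue 4, Green 4.
At 13 seats: Red 4, Blue 4, Green 5.
No district's allocation decreased.

none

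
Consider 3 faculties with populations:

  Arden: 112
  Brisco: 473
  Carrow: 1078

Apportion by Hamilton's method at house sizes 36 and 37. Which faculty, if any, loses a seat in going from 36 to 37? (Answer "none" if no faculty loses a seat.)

At 36 seats: Arden 3, Brisco 10, Carrow 23.
At 37 seats: Arden 2, Brisco 11, Carrow 24.
Arden drops from 3 to 2.

Arden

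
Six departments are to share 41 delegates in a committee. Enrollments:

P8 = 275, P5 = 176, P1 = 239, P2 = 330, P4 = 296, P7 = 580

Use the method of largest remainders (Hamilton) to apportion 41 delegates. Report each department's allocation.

Standard divisor: 1896 ÷ 41 ≈ 46.244.
Standard quotas: P8 5.947, P5 3.806, P1 5.168, P2 7.136, P4 6.401, P7 12.542.
Lower quotas: P8 5, P5 3, P1 5, P2 7, P4 6, P7 12 (sum 38, leaving 3 seats).
Remainders in descending order: P8 0.947, P5 0.806, P7 0.542, P4 0.401, P1 0.168, P2 0.136.
Largest remainders: P8, P5, P7 receive the extra seats.

P8 6, P5 4, P1 5, P2 7, P4 6, P7 13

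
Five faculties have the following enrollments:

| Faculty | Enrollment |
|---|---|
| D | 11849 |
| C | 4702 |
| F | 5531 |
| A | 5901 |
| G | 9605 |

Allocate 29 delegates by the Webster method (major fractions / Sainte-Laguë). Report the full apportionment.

Standard divisor 37588/29 ≈ 1296.138; standard quotas: D 9.142, C 3.628, F 4.267, A 4.553, G 7.410.
Rounding to the nearest integer gives D 9, C 4, F 4, A 5, G 7 — total 29, matching the house size, so no adjustment is needed.

D: 9; C: 4; F: 4; A: 5; G: 7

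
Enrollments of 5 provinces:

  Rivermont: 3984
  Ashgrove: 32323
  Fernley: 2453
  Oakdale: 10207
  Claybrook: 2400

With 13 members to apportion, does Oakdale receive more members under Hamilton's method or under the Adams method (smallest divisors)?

Adams

Hamilton: Rivermont 1, Ashgrove 8, Fernley 1, Oakdale 2, Claybrook 1.
Adams: Rivermont 1, Ashgrove 7, Fernley 1, Oakdale 3, Claybrook 1.
Oakdale gets 2 under Hamilton and 3 under Adams.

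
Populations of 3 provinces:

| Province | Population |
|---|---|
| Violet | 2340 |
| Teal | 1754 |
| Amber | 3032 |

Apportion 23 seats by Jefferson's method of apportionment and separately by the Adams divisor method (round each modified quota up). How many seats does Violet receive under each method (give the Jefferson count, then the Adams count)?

8 and 7

Jefferson: Violet 8, Teal 5, Amber 10.
Adams: Violet 7, Teal 6, Amber 10.
Violet gets 8 under Jefferson and 7 under Adams.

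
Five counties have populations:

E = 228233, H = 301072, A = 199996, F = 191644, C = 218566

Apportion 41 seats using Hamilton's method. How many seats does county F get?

7

The standard divisor is 1139511/41 ≈ 27792.951.
Standard quotas: E 8.2119, H 10.8327, A 7.1959, F 6.8954, C 7.8641.
Lower quotas: E 8, H 10, A 7, F 6, C 7 (sum 38, leaving 3 seats).
Remainders in descending order: F 0.8954, C 0.8641, H 0.8327, E 0.2119, A 0.1959.
The surplus seats go to F, C, H.
F receives 7.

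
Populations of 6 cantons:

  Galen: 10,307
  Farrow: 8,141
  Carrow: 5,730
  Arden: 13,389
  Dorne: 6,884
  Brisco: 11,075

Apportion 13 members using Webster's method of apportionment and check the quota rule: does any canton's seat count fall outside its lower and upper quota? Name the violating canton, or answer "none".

Standard quotas: Galen 2.413, Farrow 1.906, Carrow 1.342, Arden 3.135, Dorne 1.612, Brisco 2.593.
Webster allocation: Galen 2, Farrow 2, Carrow 1, Arden 3, Dorne 2, Brisco 3.
Every allocation lies between the lower and upper quota.

none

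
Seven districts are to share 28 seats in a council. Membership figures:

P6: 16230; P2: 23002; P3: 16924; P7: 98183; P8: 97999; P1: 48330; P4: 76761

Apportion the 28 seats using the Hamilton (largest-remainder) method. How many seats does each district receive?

Total 377429; standard divisor 377429/28 ≈ 13479.607.
Standard quotas: P6 1.2040, P2 1.7064, P3 1.2555, P7 7.2838, P8 7.2702, P1 3.5854, P4 5.6946.
Lower quotas: P6 1, P2 1, P3 1, P7 7, P8 7, P1 3, P4 5 (sum 25, leaving 3 seats).
Remainders in descending order: P2 0.7064, P4 0.6946, P1 0.5854, P7 0.2838, P8 0.2702, P3 0.2555, P6 0.2040.
Largest remainders: P2, P4, P1 receive the extra seats.

P6 1, P2 2, P3 1, P7 7, P8 7, P1 4, P4 6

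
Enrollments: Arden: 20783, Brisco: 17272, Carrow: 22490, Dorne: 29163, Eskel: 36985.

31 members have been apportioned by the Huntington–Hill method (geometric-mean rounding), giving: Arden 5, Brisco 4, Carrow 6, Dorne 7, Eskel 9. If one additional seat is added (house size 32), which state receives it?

Priority for the next seat is population ÷ (√(s·(s+1))).
Priorities: Arden 3794.439, Brisco 3862.137, Carrow 3470.282, Dorne 3897.070, Eskel 3898.561.
Highest priority: Eskel.

Eskel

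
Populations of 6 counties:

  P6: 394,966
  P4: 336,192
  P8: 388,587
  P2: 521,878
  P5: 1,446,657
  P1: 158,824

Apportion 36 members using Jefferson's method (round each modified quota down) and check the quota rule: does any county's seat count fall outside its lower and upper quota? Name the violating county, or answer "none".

Standard quotas: P6 4.379, P4 3.727, P8 4.308, P2 5.786, P5 16.039, P1 1.761.
Jefferson allocation: P6 4, P4 4, P8 4, P2 6, P5 17, P1 1.
Every allocation lies between the lower and upper quota.

none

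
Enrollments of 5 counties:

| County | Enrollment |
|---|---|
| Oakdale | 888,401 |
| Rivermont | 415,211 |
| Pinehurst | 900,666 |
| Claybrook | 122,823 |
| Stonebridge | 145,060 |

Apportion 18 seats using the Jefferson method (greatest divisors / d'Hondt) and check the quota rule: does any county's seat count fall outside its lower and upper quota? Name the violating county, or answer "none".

Standard quotas: Oakdale 6.469, Rivermont 3.023, Pinehurst 6.558, Claybrook 0.894, Stonebridge 1.056.
Jefferson allocation: Oakdale 7, Rivermont 3, Pinehurst 7, Claybrook 0, Stonebridge 1.
Every allocation lies between the lower and upper quota.

none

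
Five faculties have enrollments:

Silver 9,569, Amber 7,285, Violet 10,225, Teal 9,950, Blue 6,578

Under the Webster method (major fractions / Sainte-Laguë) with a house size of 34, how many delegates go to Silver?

7

Standard divisor 43607/34 ≈ 1282.559; standard quotas: Silver 7.461, Amber 5.680, Violet 7.972, Teal 7.758, Blue 5.129.
Rounding to the nearest integer gives Silver 7, Amber 6, Violet 8, Teal 8, Blue 5 — total 34, matching the house size, so no adjustment is needed.
Silver receives 7.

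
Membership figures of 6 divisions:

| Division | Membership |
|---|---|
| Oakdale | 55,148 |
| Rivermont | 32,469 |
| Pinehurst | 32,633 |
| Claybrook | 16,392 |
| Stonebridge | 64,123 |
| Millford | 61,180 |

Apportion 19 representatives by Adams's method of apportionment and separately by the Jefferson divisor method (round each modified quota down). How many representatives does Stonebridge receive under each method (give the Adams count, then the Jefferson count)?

4 and 5

Adams: Oakdale 4, Rivermont 2, Pinehurst 3, Claybrook 2, Stonebridge 4, Millford 4.
Jefferson: Oakdale 4, Rivermont 2, Pinehurst 2, Claybrook 1, Stonebridge 5, Millford 5.
Stonebridge gets 4 under Adams and 5 under Jefferson.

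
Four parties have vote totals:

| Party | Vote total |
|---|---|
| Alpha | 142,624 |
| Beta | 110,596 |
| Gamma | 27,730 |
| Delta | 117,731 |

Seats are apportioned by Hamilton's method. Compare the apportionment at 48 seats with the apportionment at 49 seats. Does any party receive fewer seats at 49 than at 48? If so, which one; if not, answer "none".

At 48 seats: Alpha 17, Beta 13, Gamma 4, Delta 14.
At 49 seats: Alpha 18, Beta 14, Gamma 3, Delta 14.
Gamma drops from 4 to 3.

Gamma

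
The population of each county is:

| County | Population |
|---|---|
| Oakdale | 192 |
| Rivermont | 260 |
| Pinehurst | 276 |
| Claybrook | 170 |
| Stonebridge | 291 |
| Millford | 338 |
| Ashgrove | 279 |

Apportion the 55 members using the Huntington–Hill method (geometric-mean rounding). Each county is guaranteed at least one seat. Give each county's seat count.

With divisor 32.7: modified quotas Oakdale 5.872, Rivermont 7.951, Pinehurst 8.440, Claybrook 5.199, Stonebridge 8.899, Millford 10.336, Ashgrove 8.532.
Geometric-mean thresholds: Oakdale √(5·6)=5.477, Rivermont √(7·8)=7.483, Pinehurst √(8·9)=8.485, Claybrook √(5·6)=5.477, Stonebridge √(8·9)=8.485, Millford √(10·11)=10.488, Ashgrove √(8·9)=8.485.
Each quota rounded against its threshold gives Oakdale 6, Rivermont 8, Pinehurst 8, Claybrook 5, Stonebridge 9, Millford 10, Ashgrove 9 (total 55).

Oakdale 6, Rivermont 8, Pinehurst 8, Claybrook 5, Stonebridge 9, Millford 10, Ashgrove 9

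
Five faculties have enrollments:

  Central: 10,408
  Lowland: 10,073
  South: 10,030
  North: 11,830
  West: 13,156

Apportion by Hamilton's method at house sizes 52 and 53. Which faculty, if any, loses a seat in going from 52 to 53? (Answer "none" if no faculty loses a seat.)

none

At 52 seats: Central 10, Lowland 10, South 9, North 11, West 12.
At 53 seats: Central 10, Lowland 10, South 10, North 11, West 12.
No faculty's allocation decreased.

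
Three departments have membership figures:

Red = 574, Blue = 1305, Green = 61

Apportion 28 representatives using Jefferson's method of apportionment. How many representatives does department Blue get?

20

Standard divisor 1940/28 ≈ 69.286; standard quotas: Red 8.285, Blue 18.835, Green 0.880.
Rounding down gives 8, 18, 0 = 26 seats, so the divisor must be adjusted.
With modified divisor 65: modified quotas Red 8.831, Blue 20.077, Green 0.938.
Rounding down: Red 8, Blue 20, Green 0 (total 28).
Blue receives 20.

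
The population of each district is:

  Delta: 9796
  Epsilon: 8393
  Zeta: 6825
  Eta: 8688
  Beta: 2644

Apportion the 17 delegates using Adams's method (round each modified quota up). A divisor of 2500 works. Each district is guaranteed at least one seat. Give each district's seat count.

Delta=4; Epsilon=4; Zeta=3; Eta=4; Beta=2

With modified divisor 2500: modified quotas Delta 3.918, Epsilon 3.357, Zeta 2.730, Eta 3.475, Beta 1.058.
Rounding up: Delta 4, Epsilon 4, Zeta 3, Eta 4, Beta 2 (total 17).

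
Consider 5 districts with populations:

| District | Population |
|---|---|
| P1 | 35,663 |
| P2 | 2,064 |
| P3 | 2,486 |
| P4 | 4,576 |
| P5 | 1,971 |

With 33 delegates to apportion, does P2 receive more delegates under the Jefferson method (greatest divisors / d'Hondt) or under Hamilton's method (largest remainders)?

Jefferson: P1 27, P2 1, P3 1, P4 3, P5 1.
Hamilton: P1 25, P2 2, P3 2, P4 3, P5 1.
P2 gets 1 under Jefferson and 2 under Hamilton.

Hamilton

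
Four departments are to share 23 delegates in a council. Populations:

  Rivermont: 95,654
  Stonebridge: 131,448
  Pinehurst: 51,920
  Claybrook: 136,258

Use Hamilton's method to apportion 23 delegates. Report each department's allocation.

Rivermont=5; Stonebridge=7; Pinehurst=3; Claybrook=8

Total 415280; standard divisor 415280/23 ≈ 18055.652.
Standard quotas: Rivermont 5.2977, Stonebridge 7.2802, Pinehurst 2.8756, Claybrook 7.5466.
Lower quotas: Rivermont 5, Stonebridge 7, Pinehurst 2, Claybrook 7 (sum 21, leaving 2 seats).
Remainders in descending order: Pinehurst 0.8756, Claybrook 0.5466, Rivermont 0.2977, Stonebridge 0.2802.
The surplus seats go to Pinehurst, Claybrook.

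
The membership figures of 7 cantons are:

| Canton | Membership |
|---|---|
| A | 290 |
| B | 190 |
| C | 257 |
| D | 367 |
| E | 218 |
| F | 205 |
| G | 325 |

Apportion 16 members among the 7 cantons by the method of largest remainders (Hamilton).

A 2, B 2, C 2, D 3, E 2, F 2, G 3

The standard divisor is 1852/16 ≈ 115.75.
Standard quotas: A 2.505, B 1.641, C 2.220, D 3.171, E 1.883, F 1.771, G 2.808.
Lower quotas: A 2, B 1, C 2, D 3, E 1, F 1, G 2 (sum 12, leaving 4 seats).
Remainders in descending order: E 0.883, G 0.808, F 0.771, B 0.641, A 0.505, C 0.220, D 0.171.
The surplus seats go to E, G, F, B.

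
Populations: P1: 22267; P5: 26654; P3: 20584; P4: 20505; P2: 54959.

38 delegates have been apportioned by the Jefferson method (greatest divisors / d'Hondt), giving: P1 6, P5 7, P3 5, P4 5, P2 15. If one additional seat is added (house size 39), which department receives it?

P2

Priority for the next seat is population ÷ (current seats + 1).
Priorities: P1 3181.000, P5 3331.750, P3 3430.667, P4 3417.500, P2 3434.938.
Highest priority: P2.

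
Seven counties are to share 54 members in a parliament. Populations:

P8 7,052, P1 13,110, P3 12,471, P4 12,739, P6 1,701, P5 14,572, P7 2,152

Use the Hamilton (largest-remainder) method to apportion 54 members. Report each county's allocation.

The standard divisor is 63797/54 ≈ 1181.426.
Standard quotas: P8 5.9691, P1 11.0968, P3 10.5559, P4 10.7827, P6 1.4398, P5 12.3342, P7 1.8215.
Lower quotas: P8 5, P1 11, P3 10, P4 10, P6 1, P5 12, P7 1 (sum 50, leaving 4 seats).
Remainders in descending order: P8 0.9691, P7 0.8215, P4 0.7827, P3 0.5559, P6 0.4398, P5 0.3342, P1 0.0968.
Largest remainders: P8, P7, P4, P3 receive the extra seats.

P8=6, P1=11, P3=11, P4=11, P6=1, P5=12, P7=2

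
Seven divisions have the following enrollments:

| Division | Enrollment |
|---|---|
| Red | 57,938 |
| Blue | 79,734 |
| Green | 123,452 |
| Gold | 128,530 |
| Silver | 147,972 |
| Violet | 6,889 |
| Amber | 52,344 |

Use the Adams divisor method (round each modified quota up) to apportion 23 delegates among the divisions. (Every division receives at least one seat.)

Standard divisor 596859/23 ≈ 25950.391; standard quotas: Red 2.233, Blue 3.073, Green 4.757, Gold 4.953, Silver 5.702, Violet 0.265, Amber 2.017.
Rounding up gives 3, 4, 5, 5, 6, 1, 3 = 27 seats, so the divisor must be adjusted.
With modified divisor 30200: modified quotas Red 1.918, Blue 2.640, Green 4.088, Gold 4.256, Silver 4.900, Violet 0.228, Amber 1.733.
Rounding up: Red 2, Blue 3, Green 5, Gold 5, Silver 5, Violet 1, Amber 2 (total 23).

Red=2; Blue=3; Green=5; Gold=5; Silver=5; Violet=1; Amber=2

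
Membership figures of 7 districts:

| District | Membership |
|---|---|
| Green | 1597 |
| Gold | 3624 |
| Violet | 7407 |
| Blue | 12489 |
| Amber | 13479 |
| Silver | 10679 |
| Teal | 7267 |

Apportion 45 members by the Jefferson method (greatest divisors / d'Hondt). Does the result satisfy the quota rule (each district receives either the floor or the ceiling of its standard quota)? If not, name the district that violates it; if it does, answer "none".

Standard quotas: Green 1.271, Gold 2.884, Violet 5.895, Blue 9.940, Amber 10.728, Silver 8.499, Teal 5.784.
Jefferson allocation: Green 1, Gold 3, Violet 6, Blue 10, Amber 11, Silver 8, Teal 6.
Every allocation lies between the lower and upper quota.

none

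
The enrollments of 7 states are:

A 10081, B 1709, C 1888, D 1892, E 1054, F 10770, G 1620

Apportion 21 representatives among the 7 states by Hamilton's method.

The standard divisor is 29014/21 ≈ 1381.619.
Standard quotas: A 7.2965, B 1.2370, C 1.3665, D 1.3694, E 0.7629, F 7.7952, G 1.1725.
Lower quotas: A 7, B 1, C 1, D 1, E 0, F 7, G 1 (sum 18, leaving 3 seats).
Remainders in descending order: F 0.7952, E 0.7629, D 0.3694, C 0.3665, A 0.2965, B 0.2370, G 0.1725.
The surplus seats go to F, E, D.

A=7, B=1, C=1, D=2, E=1, F=8, G=1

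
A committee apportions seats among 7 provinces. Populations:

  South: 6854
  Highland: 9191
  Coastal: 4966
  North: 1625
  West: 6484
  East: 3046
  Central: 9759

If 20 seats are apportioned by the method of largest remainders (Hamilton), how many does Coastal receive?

2

Total 41925; standard divisor 41925/20 ≈ 2096.25.
Standard quotas: South 3.2696, Highland 4.3845, Coastal 2.3690, North 0.7752, West 3.0931, East 1.4531, Central 4.6555.
Lower quotas: South 3, Highland 4, Coastal 2, North 0, West 3, East 1, Central 4 (sum 17, leaving 3 seats).
Remainders in descending order: North 0.7752, Central 0.6555, East 0.4531, Highland 0.3845, Coastal 0.3690, South 0.2696, West 0.0931.
The surplus seats go to North, Central, East.
Coastal receives 2.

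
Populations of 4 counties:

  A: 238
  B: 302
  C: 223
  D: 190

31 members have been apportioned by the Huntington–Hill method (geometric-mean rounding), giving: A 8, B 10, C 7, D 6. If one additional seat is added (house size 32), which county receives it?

C

Priority for the next seat is population ÷ (√(s·(s+1))).
Priorities: A 28.049, B 28.795, C 29.800, D 29.318.
Highest priority: C.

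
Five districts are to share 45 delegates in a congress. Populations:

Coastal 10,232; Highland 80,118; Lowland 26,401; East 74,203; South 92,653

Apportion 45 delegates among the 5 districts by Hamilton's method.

The standard divisor is 283607/45 ≈ 6302.378.
Standard quotas: Coastal 1.6235, Highland 12.7123, Lowland 4.1891, East 11.7738, South 14.7013.
Lower quotas: Coastal 1, Highland 12, Lowland 4, East 11, South 14 (sum 42, leaving 3 seats).
Remainders in descending order: East 0.7738, Highland 0.7123, South 0.7013, Coastal 0.6235, Lowland 0.1891.
Largest remainders: East, Highland, South receive the extra seats.

Coastal=1, Highland=13, Lowland=4, East=12, South=15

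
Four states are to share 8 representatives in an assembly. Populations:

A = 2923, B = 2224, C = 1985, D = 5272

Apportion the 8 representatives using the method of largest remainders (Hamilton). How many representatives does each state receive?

A: 2; B: 2; C: 1; D: 3

Standard divisor: 12404 ÷ 8 ≈ 1550.5.
Standard quotas: A 1.8852, B 1.4344, C 1.2802, D 3.4002.
Lower quotas: A 1, B 1, C 1, D 3 (sum 6, leaving 2 seats).
Remainders in descending order: A 0.8852, B 0.4344, D 0.4002, C 0.2802.
The surplus seats go to A, B.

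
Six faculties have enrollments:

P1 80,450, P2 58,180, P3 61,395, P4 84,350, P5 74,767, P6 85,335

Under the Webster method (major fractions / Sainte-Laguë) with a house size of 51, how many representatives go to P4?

10

Standard divisor 444477/51 ≈ 8715.235; standard quotas: P1 9.231, P2 6.676, P3 7.045, P4 9.678, P5 8.579, P6 9.791.
Rounding to the nearest integer gives 9, 7, 7, 10, 9, 10 = 52 seats, so the divisor must be adjusted.
With modified divisor 8840: modified quotas P1 9.101, P2 6.581, P3 6.945, P4 9.542, P5 8.458, P6 9.653.
Rounding to the nearest integer: P1 9, P2 7, P3 7, P4 10, P5 8, P6 10 (total 51).
P4 receives 10.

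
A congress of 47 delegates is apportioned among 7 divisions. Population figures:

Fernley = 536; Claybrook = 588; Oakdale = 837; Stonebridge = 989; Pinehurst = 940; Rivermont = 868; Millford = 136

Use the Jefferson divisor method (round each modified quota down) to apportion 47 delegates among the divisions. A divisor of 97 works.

Fernley 5, Claybrook 6, Oakdale 8, Stonebridge 10, Pinehurst 9, Rivermont 8, Millford 1

With modified divisor 97: modified quotas Fernley 5.526, Claybrook 6.062, Oakdale 8.629, Stonebridge 10.196, Pinehurst 9.691, Rivermont 8.948, Millford 1.402.
Rounding down: Fernley 5, Claybrook 6, Oakdale 8, Stonebridge 10, Pinehurst 9, Rivermont 8, Millford 1 (total 47).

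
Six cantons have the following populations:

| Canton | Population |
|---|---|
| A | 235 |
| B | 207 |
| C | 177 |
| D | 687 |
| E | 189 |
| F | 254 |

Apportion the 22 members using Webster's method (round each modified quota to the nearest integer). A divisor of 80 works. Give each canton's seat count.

A 3, B 3, C 2, D 9, E 2, F 3

With modified divisor 80: modified quotas A 2.938, B 2.587, C 2.212, D 8.588, E 2.362, F 3.175.
Rounding to the nearest integer: A 3, B 3, C 2, D 9, E 2, F 3 (total 22).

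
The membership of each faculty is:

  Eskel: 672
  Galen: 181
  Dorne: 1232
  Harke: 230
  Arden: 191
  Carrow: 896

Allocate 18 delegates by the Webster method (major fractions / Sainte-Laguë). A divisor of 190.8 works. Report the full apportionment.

Eskel: 4; Galen: 1; Dorne: 6; Harke: 1; Arden: 1; Carrow: 5

With modified divisor 190.8: modified quotas Eskel 3.522, Galen 0.949, Dorne 6.457, Harke 1.205, Arden 1.001, Carrow 4.696.
Rounding to the nearest integer: Eskel 4, Galen 1, Dorne 6, Harke 1, Arden 1, Carrow 5 (total 18).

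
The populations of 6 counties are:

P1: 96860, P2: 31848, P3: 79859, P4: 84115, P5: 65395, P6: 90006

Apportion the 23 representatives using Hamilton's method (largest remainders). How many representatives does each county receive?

P1=5, P2=2, P3=4, P4=4, P5=3, P6=5

Standard divisor: 448083 ÷ 23 ≈ 19481.87.
Standard quotas: P1 4.9718, P2 1.6348, P3 4.0991, P4 4.3176, P5 3.3567, P6 4.6200.
Lower quotas: P1 4, P2 1, P3 4, P4 4, P5 3, P6 4 (sum 20, leaving 3 seats).
Remainders in descending order: P1 0.9718, P2 0.6348, P6 0.6200, P5 0.3567, P4 0.3176, P3 0.0991.
The surplus seats go to P1, P2, P6.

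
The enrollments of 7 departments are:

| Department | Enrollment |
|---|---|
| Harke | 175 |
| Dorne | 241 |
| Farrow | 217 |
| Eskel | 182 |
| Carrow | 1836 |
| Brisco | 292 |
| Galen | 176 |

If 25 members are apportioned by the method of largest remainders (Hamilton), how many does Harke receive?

The standard divisor is 3119/25 ≈ 124.76.
Standard quotas: Harke 1.403, Dorne 1.932, Farrow 1.739, Eskel 1.459, Carrow 14.716, Brisco 2.340, Galen 1.411.
Lower quotas: Harke 1, Dorne 1, Farrow 1, Eskel 1, Carrow 14, Brisco 2, Galen 1 (sum 21, leaving 4 seats).
Remainders in descending order: Dorne 0.932, Farrow 0.739, Carrow 0.716, Eskel 0.459, Galen 0.411, Harke 0.403, Brisco 0.340.
Largest remainders: Dorne, Farrow, Carrow, Eskel receive the extra seats.
Harke receives 1.

1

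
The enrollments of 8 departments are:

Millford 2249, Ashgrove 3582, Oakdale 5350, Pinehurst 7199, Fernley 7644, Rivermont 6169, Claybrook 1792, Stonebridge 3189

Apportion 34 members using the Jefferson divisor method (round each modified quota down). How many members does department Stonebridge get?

Standard divisor 37174/34 ≈ 1093.353; standard quotas: Millford 2.057, Ashgrove 3.276, Oakdale 4.893, Pinehurst 6.584, Fernley 6.991, Rivermont 5.642, Claybrook 1.639, Stonebridge 2.917.
Rounding down gives 2, 3, 4, 6, 6, 5, 1, 2 = 29 seats, so the divisor must be adjusted.
With modified divisor 1000: modified quotas Millford 2.249, Ashgrove 3.582, Oakdale 5.350, Pinehurst 7.199, Fernley 7.644, Rivermont 6.169, Claybrook 1.792, Stonebridge 3.189.
Rounding down: Millford 2, Ashgrove 3, Oakdale 5, Pinehurst 7, Fernley 7, Rivermont 6, Claybrook 1, Stonebridge 3 (total 34).
Stonebridge receives 3.

3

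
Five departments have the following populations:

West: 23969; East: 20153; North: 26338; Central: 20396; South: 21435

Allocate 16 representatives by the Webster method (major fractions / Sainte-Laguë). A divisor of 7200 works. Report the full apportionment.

West 3, East 3, North 4, Central 3, South 3

With modified divisor 7200: modified quotas West 3.329, East 2.799, North 3.658, Central 2.833, South 2.977.
Rounding to the nearest integer: West 3, East 3, North 4, Central 3, South 3 (total 16).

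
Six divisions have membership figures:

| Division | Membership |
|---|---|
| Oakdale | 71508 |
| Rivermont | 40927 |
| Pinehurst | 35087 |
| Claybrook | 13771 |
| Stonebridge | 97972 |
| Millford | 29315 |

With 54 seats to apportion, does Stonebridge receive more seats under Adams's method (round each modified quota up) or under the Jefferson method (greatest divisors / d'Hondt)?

Jefferson

Adams: Oakdale 13, Rivermont 8, Pinehurst 7, Claybrook 3, Stonebridge 17, Millford 6.
Jefferson: Oakdale 14, Rivermont 8, Pinehurst 6, Claybrook 2, Stonebridge 19, Millford 5.
Stonebridge gets 17 under Adams and 19 under Jefferson.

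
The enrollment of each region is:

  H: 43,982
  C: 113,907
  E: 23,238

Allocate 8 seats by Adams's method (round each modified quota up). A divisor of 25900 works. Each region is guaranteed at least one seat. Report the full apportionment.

With modified divisor 25900: modified quotas H 1.698, C 4.398, E 0.897.
Rounding up: H 2, C 5, E 1 (total 8).

H 2; C 5; E 1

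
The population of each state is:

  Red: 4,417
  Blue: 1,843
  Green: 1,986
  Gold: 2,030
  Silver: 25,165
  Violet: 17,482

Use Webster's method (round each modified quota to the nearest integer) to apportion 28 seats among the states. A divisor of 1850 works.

With modified divisor 1850: modified quotas Red 2.388, Blue 0.996, Green 1.074, Gold 1.097, Silver 13.603, Violet 9.450.
Rounding to the nearest integer: Red 2, Blue 1, Green 1, Gold 1, Silver 14, Violet 9 (total 28).

Red: 2, Blue: 1, Green: 1, Gold: 1, Silver: 14, Violet: 9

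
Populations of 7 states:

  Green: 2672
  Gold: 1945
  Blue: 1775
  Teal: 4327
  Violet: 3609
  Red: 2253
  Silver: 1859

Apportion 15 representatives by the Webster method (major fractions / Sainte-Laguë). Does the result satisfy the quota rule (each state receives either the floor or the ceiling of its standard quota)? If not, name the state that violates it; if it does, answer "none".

Standard quotas: Green 2.174, Gold 1.582, Blue 1.444, Teal 3.520, Violet 2.936, Red 1.833, Silver 1.512.
Webster allocation: Green 2, Gold 2, Blue 1, Teal 3, Violet 3, Red 2, Silver 2.
Every allocation lies between the lower and upper quota.

none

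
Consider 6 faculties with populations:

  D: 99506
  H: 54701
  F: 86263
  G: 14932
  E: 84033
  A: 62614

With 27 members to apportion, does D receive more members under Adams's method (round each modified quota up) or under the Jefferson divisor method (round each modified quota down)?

Adams: D 6, H 4, F 6, G 1, E 6, A 4.
Jefferson: D 7, H 3, F 6, G 1, E 6, A 4.
D gets 6 under Adams and 7 under Jefferson.

Jefferson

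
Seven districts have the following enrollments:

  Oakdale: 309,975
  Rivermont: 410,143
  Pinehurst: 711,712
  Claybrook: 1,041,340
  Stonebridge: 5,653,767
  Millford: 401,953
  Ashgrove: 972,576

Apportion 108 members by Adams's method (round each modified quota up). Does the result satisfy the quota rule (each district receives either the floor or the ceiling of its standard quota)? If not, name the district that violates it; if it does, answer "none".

Stonebridge

Standard quotas: Oakdale 3.523, Rivermont 4.662, Pinehurst 8.090, Claybrook 11.837, Stonebridge 64.264, Millford 4.569, Ashgrove 11.055.
Adams allocation: Oakdale 4, Rivermont 5, Pinehurst 8, Claybrook 12, Stonebridge 63, Millford 5, Ashgrove 11.
Stonebridge has quota 64.264 (lower 64, upper 65) but receives 63 — outside the quota interval.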